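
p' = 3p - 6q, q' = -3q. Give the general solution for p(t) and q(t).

p(t) = -C_1e^(-3t) + C_2e^(3t), q(t) = -C_1e^(-3t)

Coefficient matrix A = [[3, -6], [0, -3]].
Characteristic polynomial det(A - λI) = λ^2 - 9 = 0.
Eigenvalues λ = -3, 3.
For λ=-3: (A-λI) row 1 is [6, -6], so an eigenvector is (-1, -1).
For λ=3: (A-λI) row 1 is [0, -6], so an eigenvector is (1, 0).
General solution: C_1e^(-3t)(-1,-1) + C_2e^(3t)(1,0).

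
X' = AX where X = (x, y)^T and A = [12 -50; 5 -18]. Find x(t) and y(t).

Coefficient matrix A = [[12, -50], [5, -18]].
Characteristic polynomial det(A - λI) = λ^2 + 6λ + 34 = 0.
Eigenvalues λ = -3 ± 5i (complex conjugate pair).
For λ=-3+5i: an eigenvector is (-1,0) - i(-3,-1) = (-1 + 3i, 0 + i).
A real fundamental pair from Re and Im of e^((-3+5i)t)v: X_1 = e^(-3t)(cos(5t)·(-1,0) + sin(5t)·(-3,-1)), X_2 = e^(-3t)(sin(5t)·(-1,0) - cos(5t)·(-3,-1)).
General solution: C_1X_1 + C_2X_2.

x(t) = -3C_1e^(-3t)sin(5t) - C_1e^(-3t)cos(5t) - C_2e^(-3t)sin(5t) + 3C_2e^(-3t)cos(5t), y(t) = -C_1e^(-3t)sin(5t) + C_2e^(-3t)cos(5t)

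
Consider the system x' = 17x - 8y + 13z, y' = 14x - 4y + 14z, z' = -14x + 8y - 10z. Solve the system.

Coefficient matrix A = [[17, -8, 13], [14, -4, 14], [-14, 8, -10]].
det(A - λI) = 0 gives eigenvalues λ = 3, -4, 4.
For λ=3: eigenvector (3,2,-2).
For λ=-4: eigenvector (1,1,-1).
For λ=4: eigenvector (-1,0,1).
General solution: K_1e^(3t)(3,2,-2) + K_2e^(-4t)(1,1,-1) + K_3e^(4t)(-1,0,1).

x(t) = 3K_1e^(3t) + K_2e^(-4t) - K_3e^(4t), y(t) = 2K_1e^(3t) + K_2e^(-4t), z(t) = -2K_1e^(3t) - K_2e^(-4t) + K_3e^(4t)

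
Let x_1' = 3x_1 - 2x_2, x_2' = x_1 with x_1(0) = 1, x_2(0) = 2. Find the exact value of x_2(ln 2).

A = [[3,-2],[1,0]]; eigenvalues λ = 2, 1.
Eigenvectors: (2,1) for λ=2, (1,1) for λ=1.
From the initial condition, c_1 = -1, c_2 = 3.
x_2(ln 2) = (-1)(2^2)(1) + (3)(2^1)(1) = 2.

2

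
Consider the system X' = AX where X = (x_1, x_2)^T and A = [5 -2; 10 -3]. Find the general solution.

Coefficient matrix A = [[5, -2], [10, -3]].
Characteristic polynomial det(A - λI) = λ^2 - 2λ + 5 = 0.
Eigenvalues λ = 1 ± 2i (complex conjugate pair).
For λ=1+2i: an eigenvector is (1,2) - i(0,1) = (1, 2 - i).
A real fundamental pair from Re and Im of e^((1+2i)t)v: X_1 = e^(t)(cos(2t)·(1,2) + sin(2t)·(0,1)), X_2 = e^(t)(sin(2t)·(1,2) - cos(2t)·(0,1)).
General solution: c_1X_1 + c_2X_2.

x_1(t) = c_1e^(t)cos(2t) + c_2e^(t)sin(2t), x_2(t) = c_1e^(t)sin(2t) + 2c_1e^(t)cos(2t) + 2c_2e^(t)sin(2t) - c_2e^(t)cos(2t)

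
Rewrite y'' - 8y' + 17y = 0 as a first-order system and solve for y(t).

Let x_1 = y, x_2 = y'. Then x_1' = x_2 and x_2' = -17x_1 + 8x_2.
A = [[0,1],[-17,8]]; det(A-λI) = λ^2 - 8λ + 17.
Eigenvalues λ = 4 ± i.

y(t) = K_1e^(4t)cos(t) + K_2e^(4t)sin(t)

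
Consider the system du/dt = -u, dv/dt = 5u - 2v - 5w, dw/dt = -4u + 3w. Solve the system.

Coefficient matrix A = [[-1, 0, 0], [5, -2, -5], [-4, 0, 3]].
det(A - λI) = 0 gives eigenvalues λ = -2, -1, 3.
For λ=-2: eigenvector (0,1,0).
For λ=-1: eigenvector (1,0,1).
For λ=3: eigenvector (0,-1,1).
General solution: C_1e^(-2t)(0,1,0) + C_2e^(-t)(1,0,1) + C_3e^(3t)(0,-1,1).

u(t) = C_2e^(-t), v(t) = C_1e^(-2t) - C_3e^(3t), w(t) = C_2e^(-t) + C_3e^(3t)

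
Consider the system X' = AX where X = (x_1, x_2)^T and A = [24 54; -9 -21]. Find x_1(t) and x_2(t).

x_1(t) = 2K_1e^(-3t) + 3K_2e^(6t), x_2(t) = -K_1e^(-3t) - K_2e^(6t)

Coefficient matrix A = [[24, 54], [-9, -21]].
Characteristic polynomial det(A - λI) = λ^2 - 3λ - 18 = 0.
Eigenvalues λ = -3, 6.
For λ=-3: (A-λI) row 1 is [27, 54], so an eigenvector is (2, -1).
For λ=6: (A-λI) row 1 is [18, 54], so an eigenvector is (3, -1).
General solution: K_1e^(-3t)(2,-1) + K_2e^(6t)(3,-1).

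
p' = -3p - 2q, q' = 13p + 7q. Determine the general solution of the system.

Coefficient matrix A = [[-3, -2], [13, 7]].
Characteristic polynomial det(A - λI) = λ^2 - 4λ + 5 = 0.
Eigenvalues λ = 2 ± i (complex conjugate pair).
For λ=2+i: an eigenvector is (1,-2) - i(-1,3) = (1 + i, -2 - 3i).
A real fundamental pair from Re and Im of e^((2+i)t)v: X_1 = e^(2t)(cos(t)·(1,-2) + sin(t)·(-1,3)), X_2 = e^(2t)(sin(t)·(1,-2) - cos(t)·(-1,3)).
General solution: C_1X_1 + C_2X_2.

p(t) = -C_1e^(2t)sin(t) + C_1e^(2t)cos(t) + C_2e^(2t)sin(t) + C_2e^(2t)cos(t), q(t) = 3C_1e^(2t)sin(t) - 2C_1e^(2t)cos(t) - 2C_2e^(2t)sin(t) - 3C_2e^(2t)cos(t)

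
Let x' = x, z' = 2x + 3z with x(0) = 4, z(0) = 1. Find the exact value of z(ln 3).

123

A = [[1,0],[2,3]]; eigenvalues λ = 1, 3.
Eigenvectors: (-1,1) for λ=1, (0,1) for λ=3.
From the initial condition, c_1 = -4, c_2 = 5.
z(ln 3) = (-4)(3^1)(1) + (5)(3^3)(1) = 123.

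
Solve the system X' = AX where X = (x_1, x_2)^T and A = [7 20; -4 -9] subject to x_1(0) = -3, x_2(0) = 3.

x_1(t) = 9e^(-t)sin(4t) - 3e^(-t)cos(4t), x_2(t) = -3e^(-t)sin(4t) + 3e^(-t)cos(4t)

Coefficient matrix A = [[7, 20], [-4, -9]].
Characteristic polynomial det(A - λI) = λ^2 + 2λ + 17 = 0.
Eigenvalues λ = -1 ± 4i (complex conjugate pair).
For λ=-1+4i: an eigenvector is (2,-1) - i(-1,0) = (2 + i, -1).
A real fundamental pair from Re and Im of e^((-1+4i)t)v: X_1 = e^(-t)(cos(4t)·(2,-1) + sin(4t)·(-1,0)), X_2 = e^(-t)(sin(4t)·(2,-1) - cos(4t)·(-1,0)).
General solution: c_1X_1 + c_2X_2.
Applying x_1(0)=-3, x_2(0)=3 gives c_1=-3, c_2=3.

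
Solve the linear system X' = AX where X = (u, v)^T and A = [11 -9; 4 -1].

u(t) = 3c_1e^(5t) + 3c_2te^(5t) - c_2e^(5t), v(t) = 2c_1e^(5t) + 2c_2te^(5t) - c_2e^(5t)

Coefficient matrix A = [[11, -9], [4, -1]].
Characteristic polynomial det(A - λI) = λ^2 - 10λ + 25 = 0.
Single eigenvalue λ = 5 with algebraic multiplicity 2.
Eigenvector v = (3,2); generalized eigenvector w with (A-λI)w=v is (-1,-1).
General solution: e^(5t)[c_1·v + c_2·(t·v + w)].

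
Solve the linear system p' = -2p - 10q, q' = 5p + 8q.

Coefficient matrix A = [[-2, -10], [5, 8]].
Characteristic polynomial det(A - λI) = λ^2 - 6λ + 34 = 0.
Eigenvalues λ = 3 ± 5i (complex conjugate pair).
For λ=3+5i: an eigenvector is (1,-1) - i(1,0) = (1 - i, -1).
A real fundamental pair from Re and Im of e^((3+5i)t)v: X_1 = e^(3t)(cos(5t)·(1,-1) + sin(5t)·(1,0)), X_2 = e^(3t)(sin(5t)·(1,-1) - cos(5t)·(1,0)).
General solution: K_1X_1 + K_2X_2.

p(t) = K_1e^(3t)sin(5t) + K_1e^(3t)cos(5t) + K_2e^(3t)sin(5t) - K_2e^(3t)cos(5t), q(t) = -K_1e^(3t)cos(5t) - K_2e^(3t)sin(5t)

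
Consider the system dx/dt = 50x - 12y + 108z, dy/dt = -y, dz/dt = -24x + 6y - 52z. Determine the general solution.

x(t) = 9C_1e^(2t) - 4C_2e^(-t) - 2C_3e^(-4t), y(t) = C_2e^(-t), z(t) = -4C_1e^(2t) + 2C_2e^(-t) + C_3e^(-4t)

Coefficient matrix A = [[50, -12, 108], [0, -1, 0], [-24, 6, -52]].
det(A - λI) = 0 gives eigenvalues λ = 2, -1, -4.
For λ=2: eigenvector (9,0,-4).
For λ=-1: eigenvector (-4,1,2).
For λ=-4: eigenvector (-2,0,1).
General solution: C_1e^(2t)(9,0,-4) + C_2e^(-t)(-4,1,2) + C_3e^(-4t)(-2,0,1).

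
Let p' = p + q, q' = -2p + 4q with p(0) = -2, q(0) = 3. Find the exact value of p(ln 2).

A = [[1,1],[-2,4]]; eigenvalues λ = 2, 3.
Eigenvectors: (-1,-1) for λ=2, (1,2) for λ=3.
From the initial condition, c_1 = 7, c_2 = 5.
p(ln 2) = (7)(2^2)(-1) + (5)(2^3)(1) = 12.

12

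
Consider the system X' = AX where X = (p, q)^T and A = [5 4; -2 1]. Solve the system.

p(t) = -C_1e^(3t)sin(2t) + C_1e^(3t)cos(2t) + C_2e^(3t)sin(2t) + C_2e^(3t)cos(2t), q(t) = -C_1e^(3t)cos(2t) - C_2e^(3t)sin(2t)

Coefficient matrix A = [[5, 4], [-2, 1]].
Characteristic polynomial det(A - λI) = λ^2 - 6λ + 13 = 0.
Eigenvalues λ = 3 ± 2i (complex conjugate pair).
For λ=3+2i: an eigenvector is (1,-1) - i(-1,0) = (1 + i, -1).
A real fundamental pair from Re and Im of e^((3+2i)t)v: X_1 = e^(3t)(cos(2t)·(1,-1) + sin(2t)·(-1,0)), X_2 = e^(3t)(sin(2t)·(1,-1) - cos(2t)·(-1,0)).
General solution: C_1X_1 + C_2X_2.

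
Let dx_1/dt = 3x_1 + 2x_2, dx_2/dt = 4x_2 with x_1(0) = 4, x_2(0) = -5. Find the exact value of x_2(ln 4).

-1280

A = [[3,2],[0,4]]; eigenvalues λ = 3, 4.
Eigenvectors: (-1,0) for λ=3, (2,1) for λ=4.
From the initial condition, c_1 = -14, c_2 = -5.
x_2(ln 4) = (-14)(4^3)(0) + (-5)(4^4)(1) = -1280.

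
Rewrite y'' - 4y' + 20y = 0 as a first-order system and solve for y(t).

Let x_1 = y, x_2 = y'. Then x_1' = x_2 and x_2' = -20x_1 + 4x_2.
A = [[0,1],[-20,4]]; det(A-λI) = λ^2 - 4λ + 20.
Eigenvalues λ = 2 ± 4i.

y(t) = K_1e^(2t)cos(4t) + K_2e^(2t)sin(4t)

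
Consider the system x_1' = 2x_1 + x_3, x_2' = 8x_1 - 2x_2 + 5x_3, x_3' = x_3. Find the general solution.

Coefficient matrix A = [[2, 0, 1], [8, -2, 5], [0, 0, 1]].
det(A - λI) = 0 gives eigenvalues λ = 1, -2, 2.
For λ=1: eigenvector (-1,-1,1).
For λ=-2: eigenvector (0,1,0).
For λ=2: eigenvector (1,2,0).
General solution: C_1e^(t)(-1,-1,1) + C_2e^(-2t)(0,1,0) + C_3e^(2t)(1,2,0).

x_1(t) = -C_1e^(t) + C_3e^(2t), x_2(t) = -C_1e^(t) + C_2e^(-2t) + 2C_3e^(2t), x_3(t) = C_1e^(t)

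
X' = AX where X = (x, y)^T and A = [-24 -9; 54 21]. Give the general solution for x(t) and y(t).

x(t) = -K_1e^(3t) + K_2e^(-6t), y(t) = 3K_1e^(3t) - 2K_2e^(-6t)

Coefficient matrix A = [[-24, -9], [54, 21]].
Characteristic polynomial det(A - λI) = λ^2 + 3λ - 18 = 0.
Eigenvalues λ = 3, -6.
For λ=3: (A-λI) row 1 is [-27, -9], so an eigenvector is (-1, 3).
For λ=-6: (A-λI) row 1 is [-18, -9], so an eigenvector is (1, -2).
General solution: K_1e^(3t)(-1,3) + K_2e^(-6t)(1,-2).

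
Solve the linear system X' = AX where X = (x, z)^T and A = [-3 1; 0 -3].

x(t) = -C_1e^(-3t) - C_2te^(-3t) + 3C_2e^(-3t), z(t) = -C_2e^(-3t)

Coefficient matrix A = [[-3, 1], [0, -3]].
Characteristic polynomial det(A - λI) = λ^2 + 6λ + 9 = 0.
Single eigenvalue λ = -3 with algebraic multiplicity 2.
Eigenvector v = (-1,0); generalized eigenvector w with (A-λI)w=v is (3,-1).
General solution: e^(-3t)[C_1·v + C_2·(t·v + w)].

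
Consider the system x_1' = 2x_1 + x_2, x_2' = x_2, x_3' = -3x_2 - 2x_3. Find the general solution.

x_1(t) = C_1e^(2t) + C_2e^(t), x_2(t) = -C_2e^(t), x_3(t) = C_2e^(t) + C_3e^(-2t)

Coefficient matrix A = [[2, 1, 0], [0, 1, 0], [0, -3, -2]].
det(A - λI) = 0 gives eigenvalues λ = 2, 1, -2.
For λ=2: eigenvector (1,0,0).
For λ=1: eigenvector (1,-1,1).
For λ=-2: eigenvector (0,0,1).
General solution: C_1e^(2t)(1,0,0) + C_2e^(t)(1,-1,1) + C_3e^(-2t)(0,0,1).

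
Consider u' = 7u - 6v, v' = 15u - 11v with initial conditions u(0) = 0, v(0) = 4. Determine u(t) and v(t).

u(t) = -8e^(-2t)sin(3t), v(t) = -12e^(-2t)sin(3t) + 4e^(-2t)cos(3t)

Coefficient matrix A = [[7, -6], [15, -11]].
Characteristic polynomial det(A - λI) = λ^2 + 4λ + 13 = 0.
Eigenvalues λ = -2 ± 3i (complex conjugate pair).
For λ=-2+3i: an eigenvector is (-1,-2) - i(1,1) = (-1 - i, -2 - i).
A real fundamental pair from Re and Im of e^((-2+3i)t)v: X_1 = e^(-2t)(cos(3t)·(-1,-2) + sin(3t)·(1,1)), X_2 = e^(-2t)(sin(3t)·(-1,-2) - cos(3t)·(1,1)).
General solution: c_1X_1 + c_2X_2.
Applying u(0)=0, v(0)=4 gives c_1=-4, c_2=4.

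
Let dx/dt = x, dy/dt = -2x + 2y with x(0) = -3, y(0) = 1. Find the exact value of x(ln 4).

A = [[1,0],[-2,2]]; eigenvalues λ = 2, 1.
Eigenvectors: (0,-1) for λ=2, (1,2) for λ=1.
From the initial condition, c_1 = -7, c_2 = -3.
x(ln 4) = (-7)(4^2)(0) + (-3)(4^1)(1) = -12.

-12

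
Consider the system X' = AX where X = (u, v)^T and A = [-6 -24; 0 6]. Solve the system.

Coefficient matrix A = [[-6, -24], [0, 6]].
Characteristic polynomial det(A - λI) = λ^2 - 36 = 0.
Eigenvalues λ = 6, -6.
For λ=6: (A-λI) row 1 is [-12, -24], so an eigenvector is (2, -1).
For λ=-6: (A-λI) row 1 is [0, -24], so an eigenvector is (-1, 0).
General solution: C_1e^(6t)(2,-1) + C_2e^(-6t)(-1,0).

u(t) = 2C_1e^(6t) - C_2e^(-6t), v(t) = -C_1e^(6t)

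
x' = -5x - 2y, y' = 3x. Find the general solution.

Coefficient matrix A = [[-5, -2], [3, 0]].
Characteristic polynomial det(A - λI) = λ^2 + 5λ + 6 = 0.
Eigenvalues λ = -2, -3.
For λ=-2: (A-λI) row 1 is [-3, -2], so an eigenvector is (2, -3).
For λ=-3: (A-λI) row 1 is [-2, -2], so an eigenvector is (1, -1).
General solution: c_1e^(-2t)(2,-3) + c_2e^(-3t)(1,-1).

x(t) = 2c_1e^(-2t) + c_2e^(-3t), y(t) = -3c_1e^(-2t) - c_2e^(-3t)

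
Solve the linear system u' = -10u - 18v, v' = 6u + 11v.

Coefficient matrix A = [[-10, -18], [6, 11]].
Characteristic polynomial det(A - λI) = λ^2 - λ - 2 = 0.
Eigenvalues λ = 2, -1.
For λ=2: (A-λI) row 1 is [-12, -18], so an eigenvector is (-3, 2).
For λ=-1: (A-λI) row 1 is [-9, -18], so an eigenvector is (-2, 1).
General solution: K_1e^(2t)(-3,2) + K_2e^(-t)(-2,1).

u(t) = -3K_1e^(2t) - 2K_2e^(-t), v(t) = 2K_1e^(2t) + K_2e^(-t)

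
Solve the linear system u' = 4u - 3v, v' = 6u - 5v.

Coefficient matrix A = [[4, -3], [6, -5]].
Characteristic polynomial det(A - λI) = λ^2 + λ - 2 = 0.
Eigenvalues λ = -2, 1.
For λ=-2: (A-λI) row 1 is [6, -3], so an eigenvector is (-1, -2).
For λ=1: (A-λI) row 1 is [3, -3], so an eigenvector is (1, 1).
General solution: K_1e^(-2t)(-1,-2) + K_2e^(t)(1,1).

u(t) = -K_1e^(-2t) + K_2e^(t), v(t) = -2K_1e^(-2t) + K_2e^(t)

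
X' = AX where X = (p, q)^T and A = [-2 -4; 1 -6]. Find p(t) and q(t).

Coefficient matrix A = [[-2, -4], [1, -6]].
Characteristic polynomial det(A - λI) = λ^2 + 8λ + 16 = 0.
Single eigenvalue λ = -4 with algebraic multiplicity 2.
Eigenvector v = (2,1); generalized eigenvector w with (A-λI)w=v is (-1,-1).
General solution: e^(-4t)[c_1·v + c_2·(t·v + w)].

p(t) = 2c_1e^(-4t) + 2c_2te^(-4t) - c_2e^(-4t), q(t) = c_1e^(-4t) + c_2te^(-4t) - c_2e^(-4t)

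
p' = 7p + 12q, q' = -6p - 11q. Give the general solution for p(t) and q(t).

Coefficient matrix A = [[7, 12], [-6, -11]].
Characteristic polynomial det(A - λI) = λ^2 + 4λ - 5 = 0.
Eigenvalues λ = 1, -5.
For λ=1: (A-λI) row 1 is [6, 12], so an eigenvector is (2, -1).
For λ=-5: (A-λI) row 1 is [12, 12], so an eigenvector is (-1, 1).
General solution: K_1e^(t)(2,-1) + K_2e^(-5t)(-1,1).

p(t) = 2K_1e^(t) - K_2e^(-5t), q(t) = -K_1e^(t) + K_2e^(-5t)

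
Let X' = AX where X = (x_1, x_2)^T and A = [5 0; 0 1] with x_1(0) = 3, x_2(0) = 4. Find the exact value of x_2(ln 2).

A = [[5,0],[0,1]]; eigenvalues λ = 1, 5.
Eigenvectors: (0,-1) for λ=1, (1,0) for λ=5.
From the initial condition, c_1 = -4, c_2 = 3.
x_2(ln 2) = (-4)(2^1)(-1) + (3)(2^5)(0) = 8.

8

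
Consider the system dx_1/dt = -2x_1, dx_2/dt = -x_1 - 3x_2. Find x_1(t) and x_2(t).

x_1(t) = -c_2e^(-2t), x_2(t) = c_1e^(-3t) + c_2e^(-2t)

Coefficient matrix A = [[-2, 0], [-1, -3]].
Characteristic polynomial det(A - λI) = λ^2 + 5λ + 6 = 0.
Eigenvalues λ = -3, -2.
For λ=-3: (A-λI) row 1 is [1, 0], so an eigenvector is (0, 1).
For λ=-2: (A-λI) row 2 is [-1, -1], so an eigenvector is (-1, 1).
General solution: c_1e^(-3t)(0,1) + c_2e^(-2t)(-1,1).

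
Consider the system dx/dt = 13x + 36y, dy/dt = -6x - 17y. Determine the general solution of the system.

x(t) = 3C_1e^(t) - 2C_2e^(-5t), y(t) = -C_1e^(t) + C_2e^(-5t)

Coefficient matrix A = [[13, 36], [-6, -17]].
Characteristic polynomial det(A - λI) = λ^2 + 4λ - 5 = 0.
Eigenvalues λ = 1, -5.
For λ=1: (A-λI) row 1 is [12, 36], so an eigenvector is (3, -1).
For λ=-5: (A-λI) row 1 is [18, 36], so an eigenvector is (-2, 1).
General solution: C_1e^(t)(3,-1) + C_2e^(-5t)(-2,1).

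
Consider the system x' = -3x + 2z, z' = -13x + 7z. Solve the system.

Coefficient matrix A = [[-3, 2], [-13, 7]].
Characteristic polynomial det(A - λI) = λ^2 - 4λ + 5 = 0.
Eigenvalues λ = 2 ± i (complex conjugate pair).
For λ=2+i: an eigenvector is (-1,-3) - i(-1,-2) = (-1 + i, -3 + 2i).
A real fundamental pair from Re and Im of e^((2+i)t)v: X_1 = e^(2t)(cos(t)·(-1,-3) + sin(t)·(-1,-2)), X_2 = e^(2t)(sin(t)·(-1,-3) - cos(t)·(-1,-2)).
General solution: K_1X_1 + K_2X_2.

x(t) = -K_1e^(2t)sin(t) - K_1e^(2t)cos(t) - K_2e^(2t)sin(t) + K_2e^(2t)cos(t), z(t) = -2K_1e^(2t)sin(t) - 3K_1e^(2t)cos(t) - 3K_2e^(2t)sin(t) + 2K_2e^(2t)cos(t)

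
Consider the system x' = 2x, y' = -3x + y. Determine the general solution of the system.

Coefficient matrix A = [[2, 0], [-3, 1]].
Characteristic polynomial det(A - λI) = λ^2 - 3λ + 2 = 0.
Eigenvalues λ = 1, 2.
For λ=1: (A-λI) row 1 is [1, 0], so an eigenvector is (0, 1).
For λ=2: (A-λI) row 2 is [-3, -1], so an eigenvector is (1, -3).
General solution: K_1e^(t)(0,1) + K_2e^(2t)(1,-3).

x(t) = K_2e^(2t), y(t) = K_1e^(t) - 3K_2e^(2t)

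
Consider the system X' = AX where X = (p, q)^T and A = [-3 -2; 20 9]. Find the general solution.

Coefficient matrix A = [[-3, -2], [20, 9]].
Characteristic polynomial det(A - λI) = λ^2 - 6λ + 13 = 0.
Eigenvalues λ = 3 ± 2i (complex conjugate pair).
For λ=3+2i: an eigenvector is (0,-1) - i(1,-3) = (0 - i, -1 + 3i).
A real fundamental pair from Re and Im of e^((3+2i)t)v: X_1 = e^(3t)(cos(2t)·(0,-1) + sin(2t)·(1,-3)), X_2 = e^(3t)(sin(2t)·(0,-1) - cos(2t)·(1,-3)).
General solution: C_1X_1 + C_2X_2.

p(t) = C_1e^(3t)sin(2t) - C_2e^(3t)cos(2t), q(t) = -3C_1e^(3t)sin(2t) - C_1e^(3t)cos(2t) - C_2e^(3t)sin(2t) + 3C_2e^(3t)cos(2t)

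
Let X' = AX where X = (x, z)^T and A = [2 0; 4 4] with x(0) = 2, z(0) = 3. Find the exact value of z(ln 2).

A = [[2,0],[4,4]]; eigenvalues λ = 2, 4.
Eigenvectors: (-1,2) for λ=2, (0,-1) for λ=4.
From the initial condition, c_1 = -2, c_2 = -7.
z(ln 2) = (-2)(2^2)(2) + (-7)(2^4)(-1) = 96.

96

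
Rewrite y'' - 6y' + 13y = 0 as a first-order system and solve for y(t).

y(t) = c_1e^(3t)cos(2t) + c_2e^(3t)sin(2t)

Let x_1 = y, x_2 = y'. Then x_1' = x_2 and x_2' = -13x_1 + 6x_2.
A = [[0,1],[-13,6]]; det(A-λI) = λ^2 - 6λ + 13.
Eigenvalues λ = 3 ± 2i.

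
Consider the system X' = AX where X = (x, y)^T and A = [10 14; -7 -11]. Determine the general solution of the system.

x(t) = -C_1e^(-4t) - 2C_2e^(3t), y(t) = C_1e^(-4t) + C_2e^(3t)

Coefficient matrix A = [[10, 14], [-7, -11]].
Characteristic polynomial det(A - λI) = λ^2 + λ - 12 = 0.
Eigenvalues λ = -4, 3.
For λ=-4: (A-λI) row 1 is [14, 14], so an eigenvector is (-1, 1).
For λ=3: (A-λI) row 1 is [7, 14], so an eigenvector is (-2, 1).
General solution: C_1e^(-4t)(-1,1) + C_2e^(3t)(-2,1).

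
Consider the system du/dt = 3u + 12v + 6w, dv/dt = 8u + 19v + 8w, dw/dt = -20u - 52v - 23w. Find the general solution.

u(t) = 3C_1e^(-t) - C_2e^(-3t), v(t) = -2C_1e^(-t) + C_3e^(3t), w(t) = 2C_1e^(-t) + C_2e^(-3t) - 2C_3e^(3t)

Coefficient matrix A = [[3, 12, 6], [8, 19, 8], [-20, -52, -23]].
det(A - λI) = 0 gives eigenvalues λ = -1, -3, 3.
For λ=-1: eigenvector (3,-2,2).
For λ=-3: eigenvector (-1,0,1).
For λ=3: eigenvector (0,1,-2).
General solution: C_1e^(-t)(3,-2,2) + C_2e^(-3t)(-1,0,1) + C_3e^(3t)(0,1,-2).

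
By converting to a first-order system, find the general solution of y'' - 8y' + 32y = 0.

Let x_1 = y, x_2 = y'. Then x_1' = x_2 and x_2' = -32x_1 + 8x_2.
A = [[0,1],[-32,8]]; det(A-λI) = λ^2 - 8λ + 32.
Eigenvalues λ = 4 ± 4i.

y(t) = K_1e^(4t)cos(4t) + K_2e^(4t)sin(4t)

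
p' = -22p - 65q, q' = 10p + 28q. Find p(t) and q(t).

p(t) = -3K_1e^(3t)sin(5t) - 2K_1e^(3t)cos(5t) - 2K_2e^(3t)sin(5t) + 3K_2e^(3t)cos(5t), q(t) = K_1e^(3t)sin(5t) + K_1e^(3t)cos(5t) + K_2e^(3t)sin(5t) - K_2e^(3t)cos(5t)

Coefficient matrix A = [[-22, -65], [10, 28]].
Characteristic polynomial det(A - λI) = λ^2 - 6λ + 34 = 0.
Eigenvalues λ = 3 ± 5i (complex conjugate pair).
For λ=3+5i: an eigenvector is (-2,1) - i(-3,1) = (-2 + 3i, 1 - i).
A real fundamental pair from Re and Im of e^((3+5i)t)v: X_1 = e^(3t)(cos(5t)·(-2,1) + sin(5t)·(-3,1)), X_2 = e^(3t)(sin(5t)·(-2,1) - cos(5t)·(-3,1)).
General solution: K_1X_1 + K_2X_2.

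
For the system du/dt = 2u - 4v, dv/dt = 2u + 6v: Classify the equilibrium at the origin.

A = [[2,-4],[2,6]]; det(A-λI) = λ^2 - 8λ + 20.
λ = 4 ± 2i: positive real part.

unstable spiral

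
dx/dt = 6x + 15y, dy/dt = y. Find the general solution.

x(t) = C_1e^(6t) - 3C_2e^(t), y(t) = C_2e^(t)

Coefficient matrix A = [[6, 15], [0, 1]].
Characteristic polynomial det(A - λI) = λ^2 - 7λ + 6 = 0.
Eigenvalues λ = 6, 1.
For λ=6: (A-λI) row 1 is [0, 15], so an eigenvector is (1, 0).
For λ=1: (A-λI) row 1 is [5, 15], so an eigenvector is (-3, 1).
General solution: C_1e^(6t)(1,0) + C_2e^(t)(-3,1).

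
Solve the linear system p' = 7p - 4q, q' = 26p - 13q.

p(t) = K_1e^(-3t)sin(2t) + K_1e^(-3t)cos(2t) + K_2e^(-3t)sin(2t) - K_2e^(-3t)cos(2t), q(t) = 3K_1e^(-3t)sin(2t) + 2K_1e^(-3t)cos(2t) + 2K_2e^(-3t)sin(2t) - 3K_2e^(-3t)cos(2t)

Coefficient matrix A = [[7, -4], [26, -13]].
Characteristic polynomial det(A - λI) = λ^2 + 6λ + 13 = 0.
Eigenvalues λ = -3 ± 2i (complex conjugate pair).
For λ=-3+2i: an eigenvector is (1,2) - i(1,3) = (1 - i, 2 - 3i).
A real fundamental pair from Re and Im of e^((-3+2i)t)v: X_1 = e^(-3t)(cos(2t)·(1,2) + sin(2t)·(1,3)), X_2 = e^(-3t)(sin(2t)·(1,2) - cos(2t)·(1,3)).
General solution: K_1X_1 + K_2X_2.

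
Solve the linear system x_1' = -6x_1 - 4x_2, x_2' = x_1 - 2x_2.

Coefficient matrix A = [[-6, -4], [1, -2]].
Characteristic polynomial det(A - λI) = λ^2 + 8λ + 16 = 0.
Single eigenvalue λ = -4 with algebraic multiplicity 2.
Eigenvector v = (-2,1); generalized eigenvector w with (A-λI)w=v is (3,-1).
General solution: e^(-4t)[C_1·v + C_2·(t·v + w)].

x_1(t) = -2C_1e^(-4t) - 2C_2te^(-4t) + 3C_2e^(-4t), x_2(t) = C_1e^(-4t) + C_2te^(-4t) - C_2e^(-4t)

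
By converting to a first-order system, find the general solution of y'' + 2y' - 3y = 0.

y(t) = c_1e^(-3t) + c_2e^(t)

Let x_1 = y, x_2 = y'. Then x_1' = x_2 and x_2' = 3x_1 - 2x_2.
A = [[0,1],[3,-2]]; det(A-λI) = λ^2 + 2λ - 3.
Eigenvalues λ = -3, 1 with eigenvectors (1,-3), (1,1).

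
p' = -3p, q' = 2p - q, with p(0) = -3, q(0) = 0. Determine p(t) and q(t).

p(t) = -3e^(-3t), q(t) = -3e^(-t) + 3e^(-3t)

Coefficient matrix A = [[-3, 0], [2, -1]].
Characteristic polynomial det(A - λI) = λ^2 + 4λ + 3 = 0.
Eigenvalues λ = -1, -3.
For λ=-1: (A-λI) row 1 is [-2, 0], so an eigenvector is (0, -1).
For λ=-3: (A-λI) row 2 is [2, 2], so an eigenvector is (-1, 1).
General solution: C_1e^(-t)(0,-1) + C_2e^(-3t)(-1,1).
Applying p(0)=-3, q(0)=0 gives C_1=3, C_2=3.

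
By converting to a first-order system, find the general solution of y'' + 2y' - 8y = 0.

y(t) = C_1e^(-4t) + C_2e^(2t)

Let x_1 = y, x_2 = y'. Then x_1' = x_2 and x_2' = 8x_1 - 2x_2.
A = [[0,1],[8,-2]]; det(A-λI) = λ^2 + 2λ - 8.
Eigenvalues λ = -4, 2 with eigenvectors (1,-4), (1,2).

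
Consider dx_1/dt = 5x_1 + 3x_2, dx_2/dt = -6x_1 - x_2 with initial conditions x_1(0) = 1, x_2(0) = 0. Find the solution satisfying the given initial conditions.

x_1(t) = e^(2t)sin(3t) + e^(2t)cos(3t), x_2(t) = -2e^(2t)sin(3t)

Coefficient matrix A = [[5, 3], [-6, -1]].
Characteristic polynomial det(A - λI) = λ^2 - 4λ + 13 = 0.
Eigenvalues λ = 2 ± 3i (complex conjugate pair).
For λ=2+3i: an eigenvector is (0,-1) - i(-1,1) = (0 + i, -1 - i).
A real fundamental pair from Re and Im of e^((2+3i)t)v: X_1 = e^(2t)(cos(3t)·(0,-1) + sin(3t)·(-1,1)), X_2 = e^(2t)(sin(3t)·(0,-1) - cos(3t)·(-1,1)).
General solution: c_1X_1 + c_2X_2.
Applying x_1(0)=1, x_2(0)=0 gives c_1=-1, c_2=1.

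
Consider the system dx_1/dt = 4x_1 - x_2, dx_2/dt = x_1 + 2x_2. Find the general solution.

x_1(t) = -c_1e^(3t) - c_2te^(3t) + 2c_2e^(3t), x_2(t) = -c_1e^(3t) - c_2te^(3t) + 3c_2e^(3t)

Coefficient matrix A = [[4, -1], [1, 2]].
Characteristic polynomial det(A - λI) = λ^2 - 6λ + 9 = 0.
Single eigenvalue λ = 3 with algebraic multiplicity 2.
Eigenvector v = (-1,-1); generalized eigenvector w with (A-λI)w=v is (2,3).
General solution: e^(3t)[c_1·v + c_2·(t·v + w)].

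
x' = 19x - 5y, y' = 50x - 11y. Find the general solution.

x(t) = -c_1e^(4t)cos(5t) - c_2e^(4t)sin(5t), y(t) = -c_1e^(4t)sin(5t) - 3c_1e^(4t)cos(5t) - 3c_2e^(4t)sin(5t) + c_2e^(4t)cos(5t)

Coefficient matrix A = [[19, -5], [50, -11]].
Characteristic polynomial det(A - λI) = λ^2 - 8λ + 41 = 0.
Eigenvalues λ = 4 ± 5i (complex conjugate pair).
For λ=4+5i: an eigenvector is (-1,-3) - i(0,-1) = (-1, -3 + i).
A real fundamental pair from Re and Im of e^((4+5i)t)v: X_1 = e^(4t)(cos(5t)·(-1,-3) + sin(5t)·(0,-1)), X_2 = e^(4t)(sin(5t)·(-1,-3) - cos(5t)·(0,-1)).
General solution: c_1X_1 + c_2X_2.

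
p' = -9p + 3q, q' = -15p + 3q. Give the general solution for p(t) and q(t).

Coefficient matrix A = [[-9, 3], [-15, 3]].
Characteristic polynomial det(A - λI) = λ^2 + 6λ + 18 = 0.
Eigenvalues λ = -3 ± 3i (complex conjugate pair).
For λ=-3+3i: an eigenvector is (1,2) - i(0,-1) = (1, 2 + i).
A real fundamental pair from Re and Im of e^((-3+3i)t)v: X_1 = e^(-3t)(cos(3t)·(1,2) + sin(3t)·(0,-1)), X_2 = e^(-3t)(sin(3t)·(1,2) - cos(3t)·(0,-1)).
General solution: c_1X_1 + c_2X_2.

p(t) = c_1e^(-3t)cos(3t) + c_2e^(-3t)sin(3t), q(t) = -c_1e^(-3t)sin(3t) + 2c_1e^(-3t)cos(3t) + 2c_2e^(-3t)sin(3t) + c_2e^(-3t)cos(3t)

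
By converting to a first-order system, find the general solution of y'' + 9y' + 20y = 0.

y(t) = c_1e^(-5t) + c_2e^(-4t)

Let x_1 = y, x_2 = y'. Then x_1' = x_2 and x_2' = -20x_1 - 9x_2.
A = [[0,1],[-20,-9]]; det(A-λI) = λ^2 + 9λ + 20.
Eigenvalues λ = -5, -4 with eigenvectors (1,-5), (1,-4).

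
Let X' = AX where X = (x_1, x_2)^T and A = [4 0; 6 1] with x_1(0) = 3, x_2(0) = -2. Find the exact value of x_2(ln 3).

A = [[4,0],[6,1]]; eigenvalues λ = 4, 1.
Eigenvectors: (-1,-2) for λ=4, (0,-1) for λ=1.
From the initial condition, c_1 = -3, c_2 = 8.
x_2(ln 3) = (-3)(3^4)(-2) + (8)(3^1)(-1) = 462.

462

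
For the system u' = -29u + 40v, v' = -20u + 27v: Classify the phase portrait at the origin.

stable spiral

A = [[-29,40],[-20,27]]; det(A-λI) = λ^2 + 2λ + 17.
λ = -1 ± 4i: negative real part.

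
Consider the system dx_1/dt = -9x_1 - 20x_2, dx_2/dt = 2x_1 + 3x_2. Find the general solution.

x_1(t) = -c_1e^(-3t)sin(2t) - 3c_1e^(-3t)cos(2t) - 3c_2e^(-3t)sin(2t) + c_2e^(-3t)cos(2t), x_2(t) = c_1e^(-3t)cos(2t) + c_2e^(-3t)sin(2t)

Coefficient matrix A = [[-9, -20], [2, 3]].
Characteristic polynomial det(A - λI) = λ^2 + 6λ + 13 = 0.
Eigenvalues λ = -3 ± 2i (complex conjugate pair).
For λ=-3+2i: an eigenvector is (-3,1) - i(-1,0) = (-3 + i, 1).
A real fundamental pair from Re and Im of e^((-3+2i)t)v: X_1 = e^(-3t)(cos(2t)·(-3,1) + sin(2t)·(-1,0)), X_2 = e^(-3t)(sin(2t)·(-3,1) - cos(2t)·(-1,0)).
General solution: c_1X_1 + c_2X_2.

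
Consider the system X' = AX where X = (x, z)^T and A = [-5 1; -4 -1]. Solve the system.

x(t) = c_1e^(-3t) + c_2te^(-3t) + c_2e^(-3t), z(t) = 2c_1e^(-3t) + 2c_2te^(-3t) + 3c_2e^(-3t)

Coefficient matrix A = [[-5, 1], [-4, -1]].
Characteristic polynomial det(A - λI) = λ^2 + 6λ + 9 = 0.
Single eigenvalue λ = -3 with algebraic multiplicity 2.
Eigenvector v = (1,2); generalized eigenvector w with (A-λI)w=v is (1,3).
General solution: e^(-3t)[c_1·v + c_2·(t·v + w)].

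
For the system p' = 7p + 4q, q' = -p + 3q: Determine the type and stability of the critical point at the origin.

A = [[7,4],[-1,3]]; det(A-λI) = λ^2 - 10λ + 25.
repeated λ = 5 with a single eigenvector.

unstable improper node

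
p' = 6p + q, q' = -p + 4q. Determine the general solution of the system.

Coefficient matrix A = [[6, 1], [-1, 4]].
Characteristic polynomial det(A - λI) = λ^2 - 10λ + 25 = 0.
Single eigenvalue λ = 5 with algebraic multiplicity 2.
Eigenvector v = (1,-1); generalized eigenvector w with (A-λI)w=v is (1,0).
General solution: e^(5t)[K_1·v + K_2·(t·v + w)].

p(t) = K_1e^(5t) + K_2te^(5t) + K_2e^(5t), q(t) = -K_1e^(5t) - K_2te^(5t)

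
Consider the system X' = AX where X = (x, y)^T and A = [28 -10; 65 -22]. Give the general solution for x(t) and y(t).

Coefficient matrix A = [[28, -10], [65, -22]].
Characteristic polynomial det(A - λI) = λ^2 - 6λ + 34 = 0.
Eigenvalues λ = 3 ± 5i (complex conjugate pair).
For λ=3+5i: an eigenvector is (-1,-3) - i(1,2) = (-1 - i, -3 - 2i).
A real fundamental pair from Re and Im of e^((3+5i)t)v: X_1 = e^(3t)(cos(5t)·(-1,-3) + sin(5t)·(1,2)), X_2 = e^(3t)(sin(5t)·(-1,-3) - cos(5t)·(1,2)).
General solution: C_1X_1 + C_2X_2.

x(t) = C_1e^(3t)sin(5t) - C_1e^(3t)cos(5t) - C_2e^(3t)sin(5t) - C_2e^(3t)cos(5t), y(t) = 2C_1e^(3t)sin(5t) - 3C_1e^(3t)cos(5t) - 3C_2e^(3t)sin(5t) - 2C_2e^(3t)cos(5t)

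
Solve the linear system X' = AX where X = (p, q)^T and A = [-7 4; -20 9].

Coefficient matrix A = [[-7, 4], [-20, 9]].
Characteristic polynomial det(A - λI) = λ^2 - 2λ + 17 = 0.
Eigenvalues λ = 1 ± 4i (complex conjugate pair).
For λ=1+4i: an eigenvector is (0,1) - i(1,2) = (0 - i, 1 - 2i).
A real fundamental pair from Re and Im of e^((1+4i)t)v: X_1 = e^(t)(cos(4t)·(0,1) + sin(4t)·(1,2)), X_2 = e^(t)(sin(4t)·(0,1) - cos(4t)·(1,2)).
General solution: c_1X_1 + c_2X_2.

p(t) = c_1e^(t)sin(4t) - c_2e^(t)cos(4t), q(t) = 2c_1e^(t)sin(4t) + c_1e^(t)cos(4t) + c_2e^(t)sin(4t) - 2c_2e^(t)cos(4t)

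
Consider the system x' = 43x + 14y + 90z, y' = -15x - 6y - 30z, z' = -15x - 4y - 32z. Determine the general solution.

Coefficient matrix A = [[43, 14, 90], [-15, -6, -30], [-15, -4, -32]].
det(A - λI) = 0 gives eigenvalues λ = 4, 3, -2.
For λ=4: eigenvector (-8,3,3).
For λ=3: eigenvector (-13,5,5).
For λ=-2: eigenvector (-2,0,1).
General solution: C_1e^(4t)(-8,3,3) + C_2e^(3t)(-13,5,5) + C_3e^(-2t)(-2,0,1).

x(t) = -8C_1e^(4t) - 13C_2e^(3t) - 2C_3e^(-2t), y(t) = 3C_1e^(4t) + 5C_2e^(3t), z(t) = 3C_1e^(4t) + 5C_2e^(3t) + C_3e^(-2t)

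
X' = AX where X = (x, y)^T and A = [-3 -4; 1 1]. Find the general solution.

Coefficient matrix A = [[-3, -4], [1, 1]].
Characteristic polynomial det(A - λI) = λ^2 + 2λ + 1 = 0.
Single eigenvalue λ = -1 with algebraic multiplicity 2.
Eigenvector v = (-2,1); generalized eigenvector w with (A-λI)w=v is (1,0).
General solution: e^(-t)[K_1·v + K_2·(t·v + w)].

x(t) = -2K_1e^(-t) - 2K_2te^(-t) + K_2e^(-t), y(t) = K_1e^(-t) + K_2te^(-t)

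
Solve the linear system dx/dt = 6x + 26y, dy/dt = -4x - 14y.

Coefficient matrix A = [[6, 26], [-4, -14]].
Characteristic polynomial det(A - λI) = λ^2 + 8λ + 20 = 0.
Eigenvalues λ = -4 ± 2i (complex conjugate pair).
For λ=-4+2i: an eigenvector is (3,-1) - i(2,-1) = (3 - 2i, -1 + i).
A real fundamental pair from Re and Im of e^((-4+2i)t)v: X_1 = e^(-4t)(cos(2t)·(3,-1) + sin(2t)·(2,-1)), X_2 = e^(-4t)(sin(2t)·(3,-1) - cos(2t)·(2,-1)).
General solution: c_1X_1 + c_2X_2.

x(t) = 2c_1e^(-4t)sin(2t) + 3c_1e^(-4t)cos(2t) + 3c_2e^(-4t)sin(2t) - 2c_2e^(-4t)cos(2t), y(t) = -c_1e^(-4t)sin(2t) - c_1e^(-4t)cos(2t) - c_2e^(-4t)sin(2t) + c_2e^(-4t)cos(2t)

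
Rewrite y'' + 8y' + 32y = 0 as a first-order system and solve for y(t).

y(t) = K_1e^(-4t)cos(4t) + K_2e^(-4t)sin(4t)

Let x_1 = y, x_2 = y'. Then x_1' = x_2 and x_2' = -32x_1 - 8x_2.
A = [[0,1],[-32,-8]]; det(A-λI) = λ^2 + 8λ + 32.
Eigenvalues λ = -4 ± 4i.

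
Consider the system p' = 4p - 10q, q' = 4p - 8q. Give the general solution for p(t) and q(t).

Coefficient matrix A = [[4, -10], [4, -8]].
Characteristic polynomial det(A - λI) = λ^2 + 4λ + 8 = 0.
Eigenvalues λ = -2 ± 2i (complex conjugate pair).
For λ=-2+2i: an eigenvector is (2,1) - i(1,1) = (2 - i, 1 - i).
A real fundamental pair from Re and Im of e^((-2+2i)t)v: X_1 = e^(-2t)(cos(2t)·(2,1) + sin(2t)·(1,1)), X_2 = e^(-2t)(sin(2t)·(2,1) - cos(2t)·(1,1)).
General solution: c_1X_1 + c_2X_2.

p(t) = c_1e^(-2t)sin(2t) + 2c_1e^(-2t)cos(2t) + 2c_2e^(-2t)sin(2t) - c_2e^(-2t)cos(2t), q(t) = c_1e^(-2t)sin(2t) + c_1e^(-2t)cos(2t) + c_2e^(-2t)sin(2t) - c_2e^(-2t)cos(2t)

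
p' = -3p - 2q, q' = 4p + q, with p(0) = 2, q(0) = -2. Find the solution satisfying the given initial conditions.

p(t) = 2e^(-t)cos(2t), q(t) = 2e^(-t)sin(2t) - 2e^(-t)cos(2t)

Coefficient matrix A = [[-3, -2], [4, 1]].
Characteristic polynomial det(A - λI) = λ^2 + 2λ + 5 = 0.
Eigenvalues λ = -1 ± 2i (complex conjugate pair).
For λ=-1+2i: an eigenvector is (0,-1) - i(1,-1) = (0 - i, -1 + i).
A real fundamental pair from Re and Im of e^((-1+2i)t)v: X_1 = e^(-t)(cos(2t)·(0,-1) + sin(2t)·(1,-1)), X_2 = e^(-t)(sin(2t)·(0,-1) - cos(2t)·(1,-1)).
General solution: K_1X_1 + K_2X_2.
Applying p(0)=2, q(0)=-2 gives K_1=0, K_2=-2.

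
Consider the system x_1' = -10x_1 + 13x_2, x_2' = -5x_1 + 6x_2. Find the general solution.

x_1(t) = 2c_1e^(-2t)sin(t) + 3c_1e^(-2t)cos(t) + 3c_2e^(-2t)sin(t) - 2c_2e^(-2t)cos(t), x_2(t) = c_1e^(-2t)sin(t) + 2c_1e^(-2t)cos(t) + 2c_2e^(-2t)sin(t) - c_2e^(-2t)cos(t)

Coefficient matrix A = [[-10, 13], [-5, 6]].
Characteristic polynomial det(A - λI) = λ^2 + 4λ + 5 = 0.
Eigenvalues λ = -2 ± i (complex conjugate pair).
For λ=-2+i: an eigenvector is (3,2) - i(2,1) = (3 - 2i, 2 - i).
A real fundamental pair from Re and Im of e^((-2+i)t)v: X_1 = e^(-2t)(cos(t)·(3,2) + sin(t)·(2,1)), X_2 = e^(-2t)(sin(t)·(3,2) - cos(t)·(2,1)).
General solution: c_1X_1 + c_2X_2.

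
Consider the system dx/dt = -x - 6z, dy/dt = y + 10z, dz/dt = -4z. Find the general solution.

x(t) = c_1e^(-t) + 2c_3e^(-4t), y(t) = c_2e^(t) - 2c_3e^(-4t), z(t) = c_3e^(-4t)

Coefficient matrix A = [[-1, 0, -6], [0, 1, 10], [0, 0, -4]].
det(A - λI) = 0 gives eigenvalues λ = -1, 1, -4.
For λ=-1: eigenvector (1,0,0).
For λ=1: eigenvector (0,1,0).
For λ=-4: eigenvector (2,-2,1).
General solution: c_1e^(-t)(1,0,0) + c_2e^(t)(0,1,0) + c_3e^(-4t)(2,-2,1).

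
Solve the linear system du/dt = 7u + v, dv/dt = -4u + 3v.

Coefficient matrix A = [[7, 1], [-4, 3]].
Characteristic polynomial det(A - λI) = λ^2 - 10λ + 25 = 0.
Single eigenvalue λ = 5 with algebraic multiplicity 2.
Eigenvector v = (-1,2); generalized eigenvector w with (A-λI)w=v is (-1,1).
General solution: e^(5t)[C_1·v + C_2·(t·v + w)].

u(t) = -C_1e^(5t) - C_2te^(5t) - C_2e^(5t), v(t) = 2C_1e^(5t) + 2C_2te^(5t) + C_2e^(5t)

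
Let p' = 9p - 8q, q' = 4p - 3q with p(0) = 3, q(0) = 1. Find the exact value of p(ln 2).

A = [[9,-8],[4,-3]]; eigenvalues λ = 5, 1.
Eigenvectors: (2,1) for λ=5, (1,1) for λ=1.
From the initial condition, c_1 = 2, c_2 = -1.
p(ln 2) = (2)(2^5)(2) + (-1)(2^1)(1) = 126.

126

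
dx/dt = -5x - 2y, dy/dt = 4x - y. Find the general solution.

x(t) = C_1e^(-3t)sin(2t) - C_2e^(-3t)cos(2t), y(t) = -C_1e^(-3t)sin(2t) - C_1e^(-3t)cos(2t) - C_2e^(-3t)sin(2t) + C_2e^(-3t)cos(2t)

Coefficient matrix A = [[-5, -2], [4, -1]].
Characteristic polynomial det(A - λI) = λ^2 + 6λ + 13 = 0.
Eigenvalues λ = -3 ± 2i (complex conjugate pair).
For λ=-3+2i: an eigenvector is (0,-1) - i(1,-1) = (0 - i, -1 + i).
A real fundamental pair from Re and Im of e^((-3+2i)t)v: X_1 = e^(-3t)(cos(2t)·(0,-1) + sin(2t)·(1,-1)), X_2 = e^(-3t)(sin(2t)·(0,-1) - cos(2t)·(1,-1)).
General solution: C_1X_1 + C_2X_2.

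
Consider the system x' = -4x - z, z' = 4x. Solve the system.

x(t) = -c_1e^(-2t) - c_2te^(-2t), z(t) = 2c_1e^(-2t) + 2c_2te^(-2t) + c_2e^(-2t)

Coefficient matrix A = [[-4, -1], [4, 0]].
Characteristic polynomial det(A - λI) = λ^2 + 4λ + 4 = 0.
Single eigenvalue λ = -2 with algebraic multiplicity 2.
Eigenvector v = (-1,2); generalized eigenvector w with (A-λI)w=v is (0,1).
General solution: e^(-2t)[c_1·v + c_2·(t·v + w)].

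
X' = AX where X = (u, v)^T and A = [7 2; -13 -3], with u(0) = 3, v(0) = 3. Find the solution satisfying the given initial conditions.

Coefficient matrix A = [[7, 2], [-13, -3]].
Characteristic polynomial det(A - λI) = λ^2 - 4λ + 5 = 0.
Eigenvalues λ = 2 ± i (complex conjugate pair).
For λ=2+i: an eigenvector is (1,-3) - i(-1,2) = (1 + i, -3 - 2i).
A real fundamental pair from Re and Im of e^((2+i)t)v: X_1 = e^(2t)(cos(t)·(1,-3) + sin(t)·(-1,2)), X_2 = e^(2t)(sin(t)·(1,-3) - cos(t)·(-1,2)).
General solution: K_1X_1 + K_2X_2.
Applying u(0)=3, v(0)=3 gives K_1=-9, K_2=12.

u(t) = 21e^(2t)sin(t) + 3e^(2t)cos(t), v(t) = -54e^(2t)sin(t) + 3e^(2t)cos(t)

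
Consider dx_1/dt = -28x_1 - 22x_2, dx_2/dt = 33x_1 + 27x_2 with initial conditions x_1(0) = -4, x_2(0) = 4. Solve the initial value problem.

Coefficient matrix A = [[-28, -22], [33, 27]].
Characteristic polynomial det(A - λI) = λ^2 + λ - 30 = 0.
Eigenvalues λ = 5, -6.
For λ=5: (A-λI) row 1 is [-33, -22], so an eigenvector is (2, -3).
For λ=-6: (A-λI) row 1 is [-22, -22], so an eigenvector is (-1, 1).
General solution: c_1e^(5t)(2,-3) + c_2e^(-6t)(-1,1).
Applying x_1(0)=-4, x_2(0)=4 gives c_1=0, c_2=4.

x_1(t) = -4e^(-6t), x_2(t) = 4e^(-6t)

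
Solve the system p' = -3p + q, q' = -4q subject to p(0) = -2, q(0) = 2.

Coefficient matrix A = [[-3, 1], [0, -4]].
Characteristic polynomial det(A - λI) = λ^2 + 7λ + 12 = 0.
Eigenvalues λ = -4, -3.
For λ=-4: (A-λI) row 1 is [1, 1], so an eigenvector is (1, -1).
For λ=-3: (A-λI) row 1 is [0, 1], so an eigenvector is (1, 0).
General solution: K_1e^(-4t)(1,-1) + K_2e^(-3t)(1,0).
Applying p(0)=-2, q(0)=2 gives K_1=-2, K_2=0.

p(t) = -2e^(-4t), q(t) = 2e^(-4t)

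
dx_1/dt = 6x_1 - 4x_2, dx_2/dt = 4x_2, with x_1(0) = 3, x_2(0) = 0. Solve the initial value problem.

x_1(t) = 3e^(6t), x_2(t) = 0

Coefficient matrix A = [[6, -4], [0, 4]].
Characteristic polynomial det(A - λI) = λ^2 - 10λ + 24 = 0.
Eigenvalues λ = 4, 6.
For λ=4: (A-λI) row 1 is [2, -4], so an eigenvector is (2, 1).
For λ=6: (A-λI) row 1 is [0, -4], so an eigenvector is (1, 0).
General solution: c_1e^(4t)(2,1) + c_2e^(6t)(1,0).
Applying x_1(0)=3, x_2(0)=0 gives c_1=0, c_2=3.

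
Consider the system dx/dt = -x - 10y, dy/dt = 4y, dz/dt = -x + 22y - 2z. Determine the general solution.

x(t) = C_1e^(-t) - 2C_2e^(4t), y(t) = C_2e^(4t), z(t) = -C_1e^(-t) + 4C_2e^(4t) + C_3e^(-2t)

Coefficient matrix A = [[-1, -10, 0], [0, 4, 0], [-1, 22, -2]].
det(A - λI) = 0 gives eigenvalues λ = -1, 4, -2.
For λ=-1: eigenvector (1,0,-1).
For λ=4: eigenvector (-2,1,4).
For λ=-2: eigenvector (0,0,1).
General solution: C_1e^(-t)(1,0,-1) + C_2e^(4t)(-2,1,4) + C_3e^(-2t)(0,0,1).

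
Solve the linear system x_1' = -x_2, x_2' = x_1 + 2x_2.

Coefficient matrix A = [[0, -1], [1, 2]].
Characteristic polynomial det(A - λI) = λ^2 - 2λ + 1 = 0.
Single eigenvalue λ = 1 with algebraic multiplicity 2.
Eigenvector v = (1,-1); generalized eigenvector w with (A-λI)w=v is (2,-3).
General solution: e^(t)[c_1·v + c_2·(t·v + w)].

x_1(t) = c_1e^(t) + c_2te^(t) + 2c_2e^(t), x_2(t) = -c_1e^(t) - c_2te^(t) - 3c_2e^(t)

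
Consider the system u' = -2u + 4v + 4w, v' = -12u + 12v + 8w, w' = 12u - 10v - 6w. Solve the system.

u(t) = c_1e^(-2t) + c_3e^(2t), v(t) = 2c_1e^(-2t) + c_2e^(4t) + 2c_3e^(2t), w(t) = -2c_1e^(-2t) - c_2e^(4t) - c_3e^(2t)

Coefficient matrix A = [[-2, 4, 4], [-12, 12, 8], [12, -10, -6]].
det(A - λI) = 0 gives eigenvalues λ = -2, 4, 2.
For λ=-2: eigenvector (1,2,-2).
For λ=4: eigenvector (0,1,-1).
For λ=2: eigenvector (1,2,-1).
General solution: c_1e^(-2t)(1,2,-2) + c_2e^(4t)(0,1,-1) + c_3e^(2t)(1,2,-1).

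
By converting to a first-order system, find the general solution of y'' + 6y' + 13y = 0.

y(t) = C_1e^(-3t)cos(2t) + C_2e^(-3t)sin(2t)

Let x_1 = y, x_2 = y'. Then x_1' = x_2 and x_2' = -13x_1 - 6x_2.
A = [[0,1],[-13,-6]]; det(A-λI) = λ^2 + 6λ + 13.
Eigenvalues λ = -3 ± 2i.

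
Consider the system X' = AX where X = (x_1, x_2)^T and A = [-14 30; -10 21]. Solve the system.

Coefficient matrix A = [[-14, 30], [-10, 21]].
Characteristic polynomial det(A - λI) = λ^2 - 7λ + 6 = 0.
Eigenvalues λ = 6, 1.
For λ=6: (A-λI) row 1 is [-20, 30], so an eigenvector is (3, 2).
For λ=1: (A-λI) row 1 is [-15, 30], so an eigenvector is (-2, -1).
General solution: K_1e^(6t)(3,2) + K_2e^(t)(-2,-1).

x_1(t) = 3K_1e^(6t) - 2K_2e^(t), x_2(t) = 2K_1e^(6t) - K_2e^(t)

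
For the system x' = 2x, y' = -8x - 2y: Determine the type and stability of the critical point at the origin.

saddle

A = [[2,0],[-8,-2]]; det(A-λI) = λ^2 - 4.
λ = 2, -2: opposite signs.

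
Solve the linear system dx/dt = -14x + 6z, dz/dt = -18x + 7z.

x(t) = 2C_1e^(-5t) + C_2e^(-2t), z(t) = 3C_1e^(-5t) + 2C_2e^(-2t)

Coefficient matrix A = [[-14, 6], [-18, 7]].
Characteristic polynomial det(A - λI) = λ^2 + 7λ + 10 = 0.
Eigenvalues λ = -5, -2.
For λ=-5: (A-λI) row 1 is [-9, 6], so an eigenvector is (2, 3).
For λ=-2: (A-λI) row 1 is [-12, 6], so an eigenvector is (1, 2).
General solution: C_1e^(-5t)(2,3) + C_2e^(-2t)(1,2).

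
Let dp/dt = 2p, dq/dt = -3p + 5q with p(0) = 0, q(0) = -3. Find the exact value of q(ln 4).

A = [[2,0],[-3,5]]; eigenvalues λ = 5, 2.
Eigenvectors: (0,1) for λ=5, (-1,-1) for λ=2.
From the initial condition, c_1 = -3, c_2 = 0.
q(ln 4) = (-3)(4^5)(1) + (0)(4^2)(-1) = -3072.

-3072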